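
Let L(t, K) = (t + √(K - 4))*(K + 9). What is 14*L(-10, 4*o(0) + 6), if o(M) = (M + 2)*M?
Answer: -2100 + 210*√2 ≈ -1803.0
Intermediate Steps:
o(M) = M*(2 + M) (o(M) = (2 + M)*M = M*(2 + M))
L(t, K) = (9 + K)*(t + √(-4 + K)) (L(t, K) = (t + √(-4 + K))*(9 + K) = (9 + K)*(t + √(-4 + K)))
14*L(-10, 4*o(0) + 6) = 14*(9*(-10) + 9*√(-4 + (4*(0*(2 + 0)) + 6)) + (4*(0*(2 + 0)) + 6)*(-10) + (4*(0*(2 + 0)) + 6)*√(-4 + (4*(0*(2 + 0)) + 6))) = 14*(-90 + 9*√(-4 + (4*(0*2) + 6)) + (4*(0*2) + 6)*(-10) + (4*(0*2) + 6)*√(-4 + (4*(0*2) + 6))) = 14*(-90 + 9*√(-4 + (4*0 + 6)) + (4*0 + 6)*(-10) + (4*0 + 6)*√(-4 + (4*0 + 6))) = 14*(-90 + 9*√(-4 + (0 + 6)) + (0 + 6)*(-10) + (0 + 6)*√(-4 + (0 + 6))) = 14*(-90 + 9*√(-4 + 6) + 6*(-10) + 6*√(-4 + 6)) = 14*(-90 + 9*√2 - 60 + 6*√2) = 14*(-150 + 15*√2) = -2100 + 210*√2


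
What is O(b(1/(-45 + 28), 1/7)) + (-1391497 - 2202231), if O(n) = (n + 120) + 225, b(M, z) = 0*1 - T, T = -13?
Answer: -3593370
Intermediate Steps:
b(M, z) = 13 (b(M, z) = 0*1 - 1*(-13) = 0 + 13 = 13)
O(n) = 345 + n (O(n) = (120 + n) + 225 = 345 + n)
O(b(1/(-45 + 28), 1/7)) + (-1391497 - 2202231) = (345 + 13) + (-1391497 - 2202231) = 358 - 3593728 = -3593370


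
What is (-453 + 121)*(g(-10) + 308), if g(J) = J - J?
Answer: -102256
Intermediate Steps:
g(J) = 0
(-453 + 121)*(g(-10) + 308) = (-453 + 121)*(0 + 308) = -332*308 = -102256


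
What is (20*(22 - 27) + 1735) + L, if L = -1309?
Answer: 326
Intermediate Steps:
(20*(22 - 27) + 1735) + L = (20*(22 - 27) + 1735) - 1309 = (20*(-5) + 1735) - 1309 = (-100 + 1735) - 1309 = 1635 - 1309 = 326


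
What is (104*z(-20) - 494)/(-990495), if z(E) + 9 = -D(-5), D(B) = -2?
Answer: 1222/990495 ≈ 0.0012337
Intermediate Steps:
z(E) = -7 (z(E) = -9 - 1*(-2) = -9 + 2 = -7)
(104*z(-20) - 494)/(-990495) = (104*(-7) - 494)/(-990495) = (-728 - 494)*(-1/990495) = -1222*(-1/990495) = 1222/990495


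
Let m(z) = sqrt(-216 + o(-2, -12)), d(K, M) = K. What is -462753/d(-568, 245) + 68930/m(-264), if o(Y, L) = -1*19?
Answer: 462753/568 - 13786*I*sqrt(235)/47 ≈ 814.71 - 4496.5*I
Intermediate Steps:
o(Y, L) = -19
m(z) = I*sqrt(235) (m(z) = sqrt(-216 - 19) = sqrt(-235) = I*sqrt(235))
-462753/d(-568, 245) + 68930/m(-264) = -462753/(-568) + 68930/((I*sqrt(235))) = -462753*(-1/568) + 68930*(-I*sqrt(235)/235) = 462753/568 - 13786*I*sqrt(235)/47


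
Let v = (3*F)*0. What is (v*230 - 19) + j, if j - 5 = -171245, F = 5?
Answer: -171259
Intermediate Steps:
v = 0 (v = (3*5)*0 = 15*0 = 0)
j = -171240 (j = 5 - 171245 = -171240)
(v*230 - 19) + j = (0*230 - 19) - 171240 = (0 - 19) - 171240 = -19 - 171240 = -171259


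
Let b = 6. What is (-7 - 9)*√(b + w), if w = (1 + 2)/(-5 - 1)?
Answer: -8*√22 ≈ -37.523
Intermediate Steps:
w = -½ (w = 3/(-6) = 3*(-⅙) = -½ ≈ -0.50000)
(-7 - 9)*√(b + w) = (-7 - 9)*√(6 - ½) = -8*√22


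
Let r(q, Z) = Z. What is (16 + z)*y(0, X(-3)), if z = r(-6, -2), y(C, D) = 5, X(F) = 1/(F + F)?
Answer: 70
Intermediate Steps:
X(F) = 1/(2*F)
z = -2
(16 + z)*y(0, X(-3)) = (16 - 2)*5 = 14*5 = 70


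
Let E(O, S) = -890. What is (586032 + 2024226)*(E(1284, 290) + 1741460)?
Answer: 4543336767060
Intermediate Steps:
(586032 + 2024226)*(E(1284, 290) + 1741460) = (586032 + 2024226)*(-890 + 1741460) = 2610258*1740570 = 4543336767060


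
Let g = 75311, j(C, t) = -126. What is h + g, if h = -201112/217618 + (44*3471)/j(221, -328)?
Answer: 169313070617/2284989 ≈ 74098.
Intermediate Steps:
h = -2771735962/2284989 (h = -201112/217618 + (44*3471)/(-126) = -201112*1/217618 + 152724*(-1/126) = -100556/108809 - 25454/21 = -2771735962/2284989 ≈ -1213.0)
h + g = -2771735962/2284989 + 75311 = 169313070617/2284989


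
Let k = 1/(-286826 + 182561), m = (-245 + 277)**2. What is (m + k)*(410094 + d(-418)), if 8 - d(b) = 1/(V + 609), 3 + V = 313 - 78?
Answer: 36823611667612379/87686865 ≈ 4.1994e+8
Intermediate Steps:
V = 232 (V = -3 + (313 - 78) = -3 + 235 = 232)
d(b) = 6727/841 (d(b) = 8 - 1/(232 + 609) = 8 - 1/841 = 6727/841)
m = 1024 (m = 32**2 = 1024)
k = -1/104265 (k = 1/(-104265) = -1/104265 ≈ -9.5909e-6)
(m + k)*(410094 + d(-418)) = (1024 - 1/104265)*(410094 + 6727/841) = (106767359/104265)*(344895781/841) = 36823611667612379/87686865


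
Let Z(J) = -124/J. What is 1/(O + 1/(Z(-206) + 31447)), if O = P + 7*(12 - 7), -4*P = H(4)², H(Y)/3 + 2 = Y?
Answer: 3239103/84216781 ≈ 0.038462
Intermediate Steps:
H(Y) = -6 + 3*Y
P = -9 (P = -(-6 + 3*4)²/4 = -(-6 + 12)²/4 = -¼*6² = -¼*36 = -9)
O = 26 (O = -9 + 7*(12 - 7) = -9 + 7*5 = -9 + 35 = 26)
1/(O + 1/(Z(-206) + 31447)) = 1/(26 + 1/(-124/(-206) + 31447)) = 1/(26 + 1/(-124*(-1/206) + 31447)) = 1/(26 + 1/(62/103 + 31447)) = 1/(26 + 1/(3239103/103)) = 1/(26 + 103/3239103) = 1/(84216781/3239103) = 3239103/84216781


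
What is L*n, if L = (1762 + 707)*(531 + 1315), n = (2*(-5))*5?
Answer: -227888700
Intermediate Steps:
n = -50 (n = -10*5 = -50)
L = 4557774 (L = 2469*1846 = 4557774)
L*n = 4557774*(-50) = -227888700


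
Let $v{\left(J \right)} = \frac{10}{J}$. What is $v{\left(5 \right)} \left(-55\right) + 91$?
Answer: $-19$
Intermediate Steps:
$v{\left(5 \right)} \left(-55\right) + 91 = \frac{10}{5} \left(-55\right) + 91 = 10 \cdot \frac{1}{5} \left(-55\right) + 91 = 2 \left(-55\right) + 91 = -110 + 91 = -19$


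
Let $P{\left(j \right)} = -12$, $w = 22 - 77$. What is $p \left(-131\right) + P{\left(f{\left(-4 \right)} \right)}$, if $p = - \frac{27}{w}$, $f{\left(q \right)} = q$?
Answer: $- \frac{4197}{55} \approx -76.309$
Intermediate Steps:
$w = -55$
$p = \frac{27}{55}$ ($p = - \frac{27}{-55} = \left(-27\right) \left(- \frac{1}{55}\right) = \frac{27}{55} \approx 0.49091$)
$p \left(-131\right) + P{\left(f{\left(-4 \right)} \right)} = \frac{27}{55} \left(-131\right) - 12 = - \frac{3537}{55} - 12 = - \frac{4197}{55}$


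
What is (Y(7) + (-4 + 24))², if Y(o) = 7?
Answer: 729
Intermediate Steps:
(Y(7) + (-4 + 24))² = (7 + (-4 + 24))² = (7 + 20)² = 27² = 729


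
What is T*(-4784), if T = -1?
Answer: 4784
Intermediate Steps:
T*(-4784) = -1*(-4784) = 4784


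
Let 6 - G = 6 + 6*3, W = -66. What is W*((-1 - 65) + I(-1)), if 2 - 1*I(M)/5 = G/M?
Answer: 9636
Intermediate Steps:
G = -18 (G = 6 - (6 + 6*3) = 6 - (6 + 18) = 6 - 1*24 = 6 - 24 = -18)
I(M) = 10 + 90/M (I(M) = 10 - (-90)/M = 10 + 90/M)
W*((-1 - 65) + I(-1)) = -66*((-1 - 65) + (10 + 90/(-1))) = -66*(-66 + (10 + 90*(-1))) = -66*(-66 + (10 - 90)) = -66*(-66 - 80) = -66*(-146) = 9636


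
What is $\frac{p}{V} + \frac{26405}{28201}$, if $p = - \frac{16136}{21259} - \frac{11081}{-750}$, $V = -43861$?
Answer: $\frac{18459526385269471}{19721826459599250} \approx 0.936$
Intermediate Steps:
$p = \frac{223468979}{15944250}$ ($p = \left(-16136\right) \frac{1}{21259} - - \frac{11081}{750} = - \frac{16136}{21259} + \frac{11081}{750} = \frac{223468979}{15944250} \approx 14.016$)
$\frac{p}{V} + \frac{26405}{28201} = \frac{223468979}{15944250 \left(-43861\right)} + \frac{26405}{28201} = \frac{223468979}{15944250} \left(- \frac{1}{43861}\right) + 26405 \cdot \frac{1}{28201} = - \frac{223468979}{699330749250} + \frac{26405}{28201} = \frac{18459526385269471}{19721826459599250}$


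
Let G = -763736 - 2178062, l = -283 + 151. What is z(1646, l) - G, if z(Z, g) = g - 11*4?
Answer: 2941622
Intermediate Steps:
l = -132
z(Z, g) = -44 + g (z(Z, g) = g - 44 = -44 + g)
G = -2941798
z(1646, l) - G = (-44 - 132) - 1*(-2941798) = -176 + 2941798 = 2941622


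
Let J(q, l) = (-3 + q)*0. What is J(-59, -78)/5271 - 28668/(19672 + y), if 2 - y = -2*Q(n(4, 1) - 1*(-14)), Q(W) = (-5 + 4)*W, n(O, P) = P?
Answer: -2389/1637 ≈ -1.4594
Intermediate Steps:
J(q, l) = 0
Q(W) = -W
y = -28 (y = 2 - (-2)*(-(1 - 1*(-14))) = 2 - (-2)*(-(1 + 14)) = 2 - (-2)*(-1*15) = 2 - (-2)*(-15) = 2 - 1*30 = 2 - 30 = -28)
J(-59, -78)/5271 - 28668/(19672 + y) = 0/5271 - 28668/(19672 - 28) = 0*(1/5271) - 28668/19644 = 0 - 28668*1/19644 = 0 - 2389/1637 = -2389/1637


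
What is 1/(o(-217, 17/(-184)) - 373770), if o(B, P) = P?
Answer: -184/68773697 ≈ -2.6754e-6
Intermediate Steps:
1/(o(-217, 17/(-184)) - 373770) = 1/(17/(-184) - 373770) = 1/(17*(-1/184) - 373770) = 1/(-17/184 - 373770) = 1/(-68773697/184) = -184/68773697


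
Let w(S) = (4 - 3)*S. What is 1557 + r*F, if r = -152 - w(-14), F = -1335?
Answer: 185787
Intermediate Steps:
w(S) = S (w(S) = 1*S = S)
r = -138 (r = -152 - 1*(-14) = -152 + 14 = -138)
1557 + r*F = 1557 - 138*(-1335) = 1557 + 184230 = 185787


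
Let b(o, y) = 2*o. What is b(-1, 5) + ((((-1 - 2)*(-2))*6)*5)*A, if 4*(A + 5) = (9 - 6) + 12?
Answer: -227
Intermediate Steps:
A = -5/4 (A = -5 + ((9 - 6) + 12)/4 = -5 + (3 + 12)/4 = -5 + (¼)*15 = -5 + 15/4 = -5/4 ≈ -1.2500)
b(-1, 5) + ((((-1 - 2)*(-2))*6)*5)*A = 2*(-1) + ((((-1 - 2)*(-2))*6)*5)*(-5/4) = -2 + ((-3*(-2)*6)*5)*(-5/4) = -2 + ((6*6)*5)*(-5/4) = -2 + (36*5)*(-5/4) = -2 + 180*(-5/4) = -2 - 225 = -227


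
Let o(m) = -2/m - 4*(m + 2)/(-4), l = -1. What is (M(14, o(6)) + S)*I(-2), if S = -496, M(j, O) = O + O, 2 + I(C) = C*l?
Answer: 0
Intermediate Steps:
I(C) = -2 - C (I(C) = -2 + C*(-1) = -2 - C)
o(m) = 2 + m - 2/m (o(m) = -2/m - 4*(2 + m)*(-¼) = -2/m + (-8 - 4*m)*(-¼) = -2/m + (2 + m) = 2 + m - 2/m)
M(j, O) = 2*O
(M(14, o(6)) + S)*I(-2) = (2*(2 + 6 - 2/6) - 496)*(-2 - 1*(-2)) = (2*(2 + 6 - 2*⅙) - 496)*(-2 + 2) = (2*(2 + 6 - ⅓) - 496)*0 = (2*(23/3) - 496)*0 = (46/3 - 496)*0 = -1442/3*0 = 0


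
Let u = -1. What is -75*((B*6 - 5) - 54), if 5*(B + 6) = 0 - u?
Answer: 7035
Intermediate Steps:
B = -29/5 (B = -6 + (0 - 1*(-1))/5 = -6 + (0 + 1)/5 = -6 + (⅕)*1 = -6 + ⅕ = -29/5 ≈ -5.8000)
-75*((B*6 - 5) - 54) = -75*((-29/5*6 - 5) - 54) = -75*((-174/5 - 5) - 54) = -75*(-199/5 - 54) = -75*(-469/5) = 7035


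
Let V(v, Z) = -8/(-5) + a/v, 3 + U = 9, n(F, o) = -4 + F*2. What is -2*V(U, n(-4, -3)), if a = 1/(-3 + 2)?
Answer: -43/15 ≈ -2.8667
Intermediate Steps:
n(F, o) = -4 + 2*F
U = 6 (U = -3 + 9 = 6)
a = -1 (a = 1/(-1) = -1)
V(v, Z) = 8/5 - 1/v (V(v, Z) = -8/(-5) - 1/v = -8*(-1/5) - 1/v = 8/5 - 1/v)
-2*V(U, n(-4, -3)) = -2*(8/5 - 1/6) = -2*43/30 = -43/15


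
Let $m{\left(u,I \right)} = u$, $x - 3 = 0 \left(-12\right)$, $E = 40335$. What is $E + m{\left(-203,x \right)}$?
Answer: $40132$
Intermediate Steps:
$x = 3$ ($x = 3 + 0 \left(-12\right) = 3 + 0 = 3$)
$E + m{\left(-203,x \right)} = 40335 - 203 = 40132$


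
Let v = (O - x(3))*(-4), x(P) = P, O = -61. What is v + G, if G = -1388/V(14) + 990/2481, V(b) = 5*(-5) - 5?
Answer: 3754568/12405 ≈ 302.67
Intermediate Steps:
V(b) = -30 (V(b) = -25 - 5 = -30)
G = 578888/12405 (G = -1388/(-30) + 990/2481 = -1388*(-1/30) + 990*(1/2481) = 694/15 + 330/827 = 578888/12405 ≈ 46.666)
v = 256 (v = (-61 - 1*3)*(-4) = (-61 - 3)*(-4) = -64*(-4) = 256)
v + G = 256 + 578888/12405 = 3754568/12405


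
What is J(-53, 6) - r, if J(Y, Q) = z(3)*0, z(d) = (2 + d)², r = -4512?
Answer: 4512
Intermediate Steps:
J(Y, Q) = 0 (J(Y, Q) = (2 + 3)²*0 = 5²*0 = 25*0 = 0)
J(-53, 6) - r = 0 - 1*(-4512) = 0 + 4512 = 4512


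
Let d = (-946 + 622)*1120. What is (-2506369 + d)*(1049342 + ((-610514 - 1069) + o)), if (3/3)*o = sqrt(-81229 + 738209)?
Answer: -1256039572991 - 5738498*sqrt(164245) ≈ -1.2584e+12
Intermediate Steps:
o = 2*sqrt(164245) (o = sqrt(-81229 + 738209) = sqrt(656980) = 2*sqrt(164245) ≈ 810.54)
d = -362880 (d = -324*1120 = -362880)
(-2506369 + d)*(1049342 + ((-610514 - 1069) + o)) = (-2506369 - 362880)*(1049342 + ((-610514 - 1069) + 2*sqrt(164245))) = -2869249*(1049342 + (-611583 + 2*sqrt(164245))) = -2869249*(437759 + 2*sqrt(164245)) = -1256039572991 - 5738498*sqrt(164245)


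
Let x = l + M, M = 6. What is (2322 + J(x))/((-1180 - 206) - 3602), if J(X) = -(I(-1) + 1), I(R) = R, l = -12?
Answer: -27/58 ≈ -0.46552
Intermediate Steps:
x = -6 (x = -12 + 6 = -6)
J(X) = 0 (J(X) = -(-1 + 1) = -1*0 = 0)
(2322 + J(x))/((-1180 - 206) - 3602) = (2322 + 0)/((-1180 - 206) - 3602) = 2322/(-1386 - 3602) = 2322/(-4988) = 2322*(-1/4988) = -27/58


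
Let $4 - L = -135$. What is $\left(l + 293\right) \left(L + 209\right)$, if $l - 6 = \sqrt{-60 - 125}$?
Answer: $104052 + 348 i \sqrt{185} \approx 1.0405 \cdot 10^{5} + 4733.3 i$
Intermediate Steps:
$L = 139$ ($L = 4 - -135 = 4 + 135 = 139$)
$l = 6 + i \sqrt{185}$ ($l = 6 + \sqrt{-60 - 125} = 6 + \sqrt{-185} = 6 + i \sqrt{185} \approx 6.0 + 13.601 i$)
$\left(l + 293\right) \left(L + 209\right) = \left(\left(6 + i \sqrt{185}\right) + 293\right) \left(139 + 209\right) = \left(299 + i \sqrt{185}\right) 348 = 104052 + 348 i \sqrt{185}$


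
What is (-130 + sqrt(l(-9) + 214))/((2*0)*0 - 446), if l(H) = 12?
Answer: 65/223 - sqrt(226)/446 ≈ 0.25777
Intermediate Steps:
(-130 + sqrt(l(-9) + 214))/((2*0)*0 - 446) = (-130 + sqrt(12 + 214))/((2*0)*0 - 446) = (-130 + sqrt(226))/(0*0 - 446) = (-130 + sqrt(226))/(0 - 446) = (-130 + sqrt(226))/(-446) = (-130 + sqrt(226))*(-1/446) = 65/223 - sqrt(226)/446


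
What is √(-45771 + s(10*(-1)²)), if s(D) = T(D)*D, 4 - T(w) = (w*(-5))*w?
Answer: I*√40731 ≈ 201.82*I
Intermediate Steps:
T(w) = 4 + 5*w² (T(w) = 4 - w*(-5)*w = 4 - (-5*w)*w = 4 - (-5)*w² = 4 + 5*w²)
s(D) = D*(4 + 5*D²) (s(D) = (4 + 5*D²)*D = D*(4 + 5*D²))
√(-45771 + s(10*(-1)²)) = √(-45771 + (10*(-1)²)*(4 + 5*(10*(-1)²)²)) = √(-45771 + (10*1)*(4 + 5*(10*1)²)) = √(-45771 + 10*(4 + 5*10²)) = √(-45771 + 10*(4 + 5*100)) = √(-45771 + 10*(4 + 500)) = √(-45771 + 10*504) = √(-45771 + 5040) = √(-40731) = I*√40731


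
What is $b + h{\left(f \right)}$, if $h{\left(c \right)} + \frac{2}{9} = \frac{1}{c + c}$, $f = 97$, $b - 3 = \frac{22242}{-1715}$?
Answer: $- \frac{30501347}{2994390} \approx -10.186$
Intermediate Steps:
$b = - \frac{17097}{1715}$ ($b = 3 + \frac{22242}{-1715} = 3 + 22242 \left(- \frac{1}{1715}\right) = 3 - \frac{22242}{1715} = - \frac{17097}{1715} \approx -9.9691$)
$h{\left(c \right)} = - \frac{2}{9} + \frac{1}{2 c}$ ($h{\left(c \right)} = - \frac{2}{9} + \frac{1}{c + c} = - \frac{2}{9} + \frac{1}{2 c}$)
$b + h{\left(f \right)} = - \frac{17097}{1715} + \frac{9 - 388}{18 \cdot 97} = - \frac{17097}{1715} + \frac{1}{18} \cdot \frac{1}{97} \left(9 - 388\right) = - \frac{17097}{1715} + \frac{1}{18} \cdot \frac{1}{97} \left(-379\right) = - \frac{17097}{1715} - \frac{379}{1746} = - \frac{30501347}{2994390}$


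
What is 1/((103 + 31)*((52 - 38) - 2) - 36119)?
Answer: -1/34511 ≈ -2.8976e-5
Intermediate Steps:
1/((103 + 31)*((52 - 38) - 2) - 36119) = 1/(134*(14 - 2) - 36119) = 1/(134*12 - 36119) = 1/(1608 - 36119) = 1/(-34511) = -1/34511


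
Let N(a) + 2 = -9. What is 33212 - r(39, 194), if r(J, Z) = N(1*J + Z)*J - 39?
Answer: 33680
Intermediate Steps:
N(a) = -11 (N(a) = -2 - 9 = -11)
r(J, Z) = -39 - 11*J (r(J, Z) = -11*J - 39 = -39 - 11*J)
33212 - r(39, 194) = 33212 - (-39 - 11*39) = 33212 - (-39 - 429) = 33212 - 1*(-468) = 33212 + 468 = 33680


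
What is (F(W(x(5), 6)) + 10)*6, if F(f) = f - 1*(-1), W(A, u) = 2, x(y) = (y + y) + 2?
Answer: 78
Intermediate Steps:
x(y) = 2 + 2*y (x(y) = 2*y + 2 = 2 + 2*y)
F(f) = 1 + f (F(f) = f + 1 = 1 + f)
(F(W(x(5), 6)) + 10)*6 = ((1 + 2) + 10)*6 = (3 + 10)*6 = 13*6 = 78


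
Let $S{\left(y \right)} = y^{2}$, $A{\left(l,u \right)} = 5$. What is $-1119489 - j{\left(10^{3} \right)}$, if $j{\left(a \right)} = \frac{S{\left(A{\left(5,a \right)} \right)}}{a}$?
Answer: $- \frac{44779561}{40} \approx -1.1195 \cdot 10^{6}$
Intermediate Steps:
$j{\left(a \right)} = \frac{25}{a}$ ($j{\left(a \right)} = \frac{5^{2}}{a} = \frac{25}{a}$)
$-1119489 - j{\left(10^{3} \right)} = -1119489 - \frac{25}{10^{3}} = -1119489 - \frac{25}{1000} = -1119489 - 25 \cdot \frac{1}{1000} = -1119489 - \frac{1}{40} = - \frac{44779561}{40}$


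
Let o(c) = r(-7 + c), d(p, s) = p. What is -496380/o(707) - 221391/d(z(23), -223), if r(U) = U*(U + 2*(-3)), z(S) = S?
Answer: -5378158227/558670 ≈ -9626.7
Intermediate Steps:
r(U) = U*(-6 + U) (r(U) = U*(U - 6) = U*(-6 + U))
o(c) = (-13 + c)*(-7 + c) (o(c) = (-7 + c)*(-6 + (-7 + c)) = (-7 + c)*(-13 + c) = (-13 + c)*(-7 + c))
-496380/o(707) - 221391/d(z(23), -223) = -496380*1/((-13 + 707)*(-7 + 707)) - 221391/23 = -496380/(694*700) - 221391*1/23 = -496380/485800 - 221391/23 = -496380*1/485800 - 221391/23 = -24819/24290 - 221391/23 = -5378158227/558670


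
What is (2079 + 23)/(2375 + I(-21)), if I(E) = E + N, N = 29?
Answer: 2102/2383 ≈ 0.88208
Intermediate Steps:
I(E) = 29 + E (I(E) = E + 29 = 29 + E)
(2079 + 23)/(2375 + I(-21)) = (2079 + 23)/(2375 + (29 - 21)) = 2102/(2375 + 8) = 2102/2383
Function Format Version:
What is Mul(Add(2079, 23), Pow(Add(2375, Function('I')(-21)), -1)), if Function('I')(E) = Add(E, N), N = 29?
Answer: Rational(2102, 2383) ≈ 0.88208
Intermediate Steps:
Function('I')(E) = Add(29, E) (Function('I')(E) = Add(E, 29) = Add(29, E))
Mul(Add(2079, 23), Pow(Add(2375, Function('I')(-21)), -1)) = Mul(Add(2079, 23), Pow(Add(2375, Add(29, -21)), -1)) = Mul(2102, Pow(Add(2375, 8), -1)) = Mul(2102, Pow(2383, -1)) = Mul(2102, Rational(1, 2383)) = Rational(2102, 2383)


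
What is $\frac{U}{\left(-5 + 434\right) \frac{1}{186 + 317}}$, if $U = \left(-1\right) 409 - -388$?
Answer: $- \frac{3521}{143} \approx -24.622$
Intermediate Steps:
$U = -21$ ($U = -409 + 388 = -21$)
$\frac{U}{\left(-5 + 434\right) \frac{1}{186 + 317}} = - \frac{21}{\left(-5 + 434\right) \frac{1}{186 + 317}} = - \frac{21}{429 \cdot \frac{1}{503}} = - \frac{21}{\frac{429}{503}} = \left(-21\right) \frac{503}{429} = - \frac{3521}{143}$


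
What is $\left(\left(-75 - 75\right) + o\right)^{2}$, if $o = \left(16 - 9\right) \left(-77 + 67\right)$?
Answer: $48400$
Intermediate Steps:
$o = -70$ ($o = 7 \left(-10\right) = -70$)
$\left(\left(-75 - 75\right) + o\right)^{2} = \left(\left(-75 - 75\right) - 70\right)^{2} = \left(-150 - 70\right)^{2} = \left(-220\right)^{2} = 48400$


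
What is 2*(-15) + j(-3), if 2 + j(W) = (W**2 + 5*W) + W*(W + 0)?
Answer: -29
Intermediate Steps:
j(W) = -2 + 2*W**2 + 5*W (j(W) = -2 + ((W**2 + 5*W) + W*(W + 0)) = -2 + ((W**2 + 5*W) + W*W) = -2 + ((W**2 + 5*W) + W**2) = -2 + (2*W**2 + 5*W) = -2 + 2*W**2 + 5*W)
2*(-15) + j(-3) = 2*(-15) + (-2 + 2*(-3)**2 + 5*(-3)) = -30 + (-2 + 2*9 - 15) = -30 + (-2 + 18 - 15) = -30 + 1 = -29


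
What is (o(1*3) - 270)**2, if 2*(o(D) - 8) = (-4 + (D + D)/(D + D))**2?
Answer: 265225/4 ≈ 66306.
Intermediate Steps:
o(D) = 25/2 (o(D) = 8 + (-4 + (D + D)/(D + D))**2/2 = 8 + (-4 + (2*D)/((2*D)))**2/2 = 8 + (-4 + (2*D)*(1/(2*D)))**2/2 = 8 + (-4 + 1)**2/2 = 8 + (1/2)*(-3)**2 = 8 + (1/2)*9 = 8 + 9/2 = 25/2)
(o(1*3) - 270)**2 = (25/2 - 270)**2 = (-515/2)**2 = 265225/4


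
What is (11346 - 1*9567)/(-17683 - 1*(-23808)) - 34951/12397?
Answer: -3918788/1549625 ≈ -2.5289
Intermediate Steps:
(11346 - 1*9567)/(-17683 - 1*(-23808)) - 34951/12397 = (11346 - 9567)/(-17683 + 23808) - 34951*1/12397 = 1779/6125 - 4993/1771 = -3918788/1549625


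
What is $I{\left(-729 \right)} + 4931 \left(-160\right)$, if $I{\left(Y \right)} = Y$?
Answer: $-789689$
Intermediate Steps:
$I{\left(-729 \right)} + 4931 \left(-160\right) = -729 + 4931 \left(-160\right) = -729 - 788960 = -789689$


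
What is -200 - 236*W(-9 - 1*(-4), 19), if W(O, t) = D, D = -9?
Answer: 1924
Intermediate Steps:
W(O, t) = -9
-200 - 236*W(-9 - 1*(-4), 19) = -200 - 236*(-9) = -200 + 2124 = 1924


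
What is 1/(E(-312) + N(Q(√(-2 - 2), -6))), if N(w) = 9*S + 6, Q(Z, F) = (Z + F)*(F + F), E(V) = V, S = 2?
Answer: -1/288 ≈ -0.0034722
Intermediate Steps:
Q(Z, F) = 2*F*(F + Z) (Q(Z, F) = (F + Z)*(2*F) = 2*F*(F + Z))
N(w) = 24 (N(w) = 9*2 + 6 = 18 + 6 = 24)
1/(E(-312) + N(Q(√(-2 - 2), -6))) = 1/(-312 + 24) = 1/(-288) = -1/288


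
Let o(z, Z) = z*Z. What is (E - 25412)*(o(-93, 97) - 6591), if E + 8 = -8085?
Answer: 523080060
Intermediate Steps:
E = -8093 (E = -8 - 8085 = -8093)
o(z, Z) = Z*z
(E - 25412)*(o(-93, 97) - 6591) = (-8093 - 25412)*(97*(-93) - 6591) = -33505*(-9021 - 6591) = -33505*(-15612) = 523080060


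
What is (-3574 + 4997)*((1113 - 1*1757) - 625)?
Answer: -1805787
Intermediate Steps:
(-3574 + 4997)*((1113 - 1*1757) - 625) = 1423*((1113 - 1757) - 625) = 1423*(-644 - 625) = 1423*(-1269) = -1805787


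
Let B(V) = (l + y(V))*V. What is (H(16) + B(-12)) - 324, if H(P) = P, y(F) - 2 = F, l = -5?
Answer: -128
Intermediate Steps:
y(F) = 2 + F
B(V) = V*(-3 + V) (B(V) = (-5 + (2 + V))*V = (-3 + V)*V = V*(-3 + V))
(H(16) + B(-12)) - 324 = (16 - 12*(-3 - 12)) - 324 = (16 - 12*(-15)) - 324 = (16 + 180) - 324 = 196 - 324 = -128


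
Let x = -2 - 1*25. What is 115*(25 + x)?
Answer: -230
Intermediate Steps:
x = -27 (x = -2 - 25 = -27)
115*(25 + x) = 115*(25 - 27) = 115*(-2) = -230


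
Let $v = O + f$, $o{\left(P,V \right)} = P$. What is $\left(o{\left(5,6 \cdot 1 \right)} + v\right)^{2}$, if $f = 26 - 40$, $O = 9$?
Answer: $0$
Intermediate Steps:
$f = -14$ ($f = 26 - 40 = -14$)
$v = -5$ ($v = 9 - 14 = -5$)
$\left(o{\left(5,6 \cdot 1 \right)} + v\right)^{2} = \left(5 - 5\right)^{2} = 0^{2} = 0$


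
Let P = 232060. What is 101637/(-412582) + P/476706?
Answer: 23646405599/98340157446 ≈ 0.24046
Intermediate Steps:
101637/(-412582) + P/476706 = 101637/(-412582) + 232060/476706 = 101637*(-1/412582) + 232060*(1/476706) = -101637/412582 + 116030/238353 = 23646405599/98340157446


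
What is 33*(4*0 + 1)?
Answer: 33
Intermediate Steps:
33*(4*0 + 1) = 33*(0 + 1) = 33*1 = 33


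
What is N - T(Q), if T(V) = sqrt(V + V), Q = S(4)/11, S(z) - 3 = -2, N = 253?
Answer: 253 - sqrt(22)/11 ≈ 252.57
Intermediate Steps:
S(z) = 1 (S(z) = 3 - 2 = 1)
Q = 1/11 ≈ 0.090909
T(V) = sqrt(2)*sqrt(V) (T(V) = sqrt(2*V) = sqrt(2)*sqrt(V))
N - T(Q) = 253 - sqrt(2)*sqrt(1/11) = 253 - sqrt(2)*sqrt(11)/11 = 253 - sqrt(22)/11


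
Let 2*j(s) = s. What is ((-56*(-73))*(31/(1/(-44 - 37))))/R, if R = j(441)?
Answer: -325872/7 ≈ -46553.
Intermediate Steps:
j(s) = s/2
R = 441/2 (R = (½)*441 = 441/2 ≈ 220.50)
((-56*(-73))*(31/(1/(-44 - 37))))/R = ((-56*(-73))*(31/(1/(-44 - 37))))/(441/2) = (4088*(31/(1/(-81))))*(2/441) = (4088*(31/(-1/81)))*(2/441) = (4088*(31*(-81)))*(2/441) = (4088*(-2511))*(2/441) = -10264968*2/441 = -325872/7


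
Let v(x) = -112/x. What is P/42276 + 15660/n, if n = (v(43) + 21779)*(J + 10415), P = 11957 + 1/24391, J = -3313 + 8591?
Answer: 23812780776806969/84180482982394591 ≈ 0.28288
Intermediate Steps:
J = 5278
P = 291643188/24391 (P = 11957 + 1/24391 = 291643188/24391 ≈ 11957.)
n = 14694689805/43 (n = (-112/43 + 21779)*(5278 + 10415) = (-112*1/43 + 21779)*15693 = (-112/43 + 21779)*15693 = (936385/43)*15693 = 14694689805/43 ≈ 3.4174e+8)
P/42276 + 15660/n = (291643188/24391)/42276 + 15660/(14694689805/43) = (291643188/24391)*(1/42276) + 15660*(43/14694689805) = 24303599/85929493 + 44892/979645987 = 23812780776806969/84180482982394591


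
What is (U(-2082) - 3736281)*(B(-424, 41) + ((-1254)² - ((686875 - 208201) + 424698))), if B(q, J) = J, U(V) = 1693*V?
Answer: -4859023887795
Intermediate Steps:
(U(-2082) - 3736281)*(B(-424, 41) + ((-1254)² - ((686875 - 208201) + 424698))) = (1693*(-2082) - 3736281)*(41 + ((-1254)² - ((686875 - 208201) + 424698))) = (-3524826 - 3736281)*(41 + (1572516 - (478674 + 424698))) = -7261107*(41 + (1572516 - 1*903372)) = -7261107*(41 + (1572516 - 903372)) = -7261107*(41 + 669144) = -7261107*669185 = -4859023887795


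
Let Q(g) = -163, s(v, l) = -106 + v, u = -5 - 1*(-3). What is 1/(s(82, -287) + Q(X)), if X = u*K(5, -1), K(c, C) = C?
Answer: -1/187 ≈ -0.0053476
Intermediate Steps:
u = -2 (u = -5 + 3 = -2)
X = 2 (X = -2*(-1) = 2)
1/(s(82, -287) + Q(X)) = 1/((-106 + 82) - 163) = 1/(-24 - 163) = 1/(-187) = -1/187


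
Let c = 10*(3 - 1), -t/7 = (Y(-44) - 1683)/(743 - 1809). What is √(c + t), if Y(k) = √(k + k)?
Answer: √(10168574 + 14924*I*√22)/1066 ≈ 2.9914 + 0.010296*I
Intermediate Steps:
Y(k) = √2*√k (Y(k) = √(2*k) = √2*√k)
t = -11781/1066 + 7*I*√22/533 (t = -7*(√2*√(-44) - 1683)/(743 - 1809) = -7*(√2*(2*I*√11) - 1683)/(-1066) = -7*(2*I*√22 - 1683)*(-1)/1066 = -7*(-1683 + 2*I*√22)*(-1)/1066 = -7*(1683/1066 - I*√22/533) = -11781/1066 + 7*I*√22/533 ≈ -11.052 + 0.0616*I)
c = 20 (c = 10*2 = 20)
√(c + t) = √(20 + (-11781/1066 + 7*I*√22/533)) = √(9539/1066 + 7*I*√22/533)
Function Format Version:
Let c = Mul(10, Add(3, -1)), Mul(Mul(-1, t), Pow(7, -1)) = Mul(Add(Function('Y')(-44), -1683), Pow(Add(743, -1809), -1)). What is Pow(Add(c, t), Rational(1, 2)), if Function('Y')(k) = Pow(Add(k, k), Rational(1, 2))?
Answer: Mul(Rational(1, 1066), Pow(Add(10168574, Mul(14924, I, Pow(22, Rational(1, 2)))), Rational(1, 2))) ≈ Add(2.9914, Mul(0.010296, I))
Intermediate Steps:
Function('Y')(k) = Mul(Pow(2, Rational(1, 2)), Pow(k, Rational(1, 2))) (Function('Y')(k) = Pow(Mul(2, k), Rational(1, 2)) = Mul(Pow(2, Rational(1, 2)), Pow(k, Rational(1, 2))))
t = Add(Rational(-11781, 1066), Mul(Rational(7, 533), I, Pow(22, Rational(1, 2)))) (t = Mul(-7, Mul(Add(Mul(Pow(2, Rational(1, 2)), Pow(-44, Rational(1, 2))), -1683), Pow(Add(743, -1809), -1))) = Mul(-7, Mul(Add(Mul(Pow(2, Rational(1, 2)), Mul(2, I, Pow(11, Rational(1, 2)))), -1683), Pow(-1066, -1))) = Mul(-7, Mul(Add(Mul(2, I, Pow(22, Rational(1, 2))), -1683), Rational(-1, 1066))) = Mul(-7, Mul(Add(-1683, Mul(2, I, Pow(22, Rational(1, 2)))), Rational(-1, 1066))) = Mul(-7, Add(Rational(1683, 1066), Mul(Rational(-1, 533), I, Pow(22, Rational(1, 2))))) = Add(Rational(-11781, 1066), Mul(Rational(7, 533), I, Pow(22, Rational(1, 2)))) ≈ Add(-11.052, Mul(0.061600, I)))
c = 20 (c = Mul(10, 2) = 20)
Pow(Add(c, t), Rational(1, 2)) = Pow(Add(20, Add(Rational(-11781, 1066), Mul(Rational(7, 533), I, Pow(22, Rational(1, 2))))), Rational(1, 2)) = Pow(Add(Rational(9539, 1066), Mul(Rational(7, 533), I, Pow(22, Rational(1, 2)))), Rational(1, 2))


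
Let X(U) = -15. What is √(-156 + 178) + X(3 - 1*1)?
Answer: -15 + √22 ≈ -10.310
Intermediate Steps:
√(-156 + 178) + X(3 - 1*1) = √(-156 + 178) - 15 = √22 - 15 = -15 + √22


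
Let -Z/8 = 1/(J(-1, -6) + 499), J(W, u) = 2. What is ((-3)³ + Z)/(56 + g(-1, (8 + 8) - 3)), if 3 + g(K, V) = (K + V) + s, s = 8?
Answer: -13535/36573 ≈ -0.37008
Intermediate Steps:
g(K, V) = 5 + K + V (g(K, V) = -3 + ((K + V) + 8) = -3 + (8 + K + V) = 5 + K + V)
Z = -8/501 (Z = -8/(2 + 499) = -8/501 ≈ -0.015968)
((-3)³ + Z)/(56 + g(-1, (8 + 8) - 3)) = ((-3)³ - 8/501)/(56 + (5 - 1 + ((8 + 8) - 3))) = (-27 - 8/501)/(56 + (5 - 1 + (16 - 3))) = -13535/(501*(56 + (5 - 1 + 13))) = -13535/(501*(56 + 17)) = -13535/501/73 = -13535/501*1/73 = -13535/36573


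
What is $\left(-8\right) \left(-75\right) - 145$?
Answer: $455$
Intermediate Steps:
$\left(-8\right) \left(-75\right) - 145 = 600 - 145 = 455$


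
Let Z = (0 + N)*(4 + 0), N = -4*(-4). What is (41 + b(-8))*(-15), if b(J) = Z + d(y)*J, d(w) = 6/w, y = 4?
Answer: -1395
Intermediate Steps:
N = 16
Z = 64 (Z = (0 + 16)*(4 + 0) = 16*4 = 64)
b(J) = 64 + 3*J/2 (b(J) = 64 + (6/4)*J = 64 + (6*(¼))*J = 64 + 3*J/2)
(41 + b(-8))*(-15) = (41 + (64 + (3/2)*(-8)))*(-15) = (41 + (64 - 12))*(-15) = (41 + 52)*(-15) = 93*(-15) = -1395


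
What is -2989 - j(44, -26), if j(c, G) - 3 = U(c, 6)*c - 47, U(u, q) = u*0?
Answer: -2945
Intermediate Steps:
U(u, q) = 0
j(c, G) = -44 (j(c, G) = 3 + (0*c - 47) = 3 + (0 - 47) = 3 - 47 = -44)
-2989 - j(44, -26) = -2989 - 1*(-44) = -2989 + 44 = -2945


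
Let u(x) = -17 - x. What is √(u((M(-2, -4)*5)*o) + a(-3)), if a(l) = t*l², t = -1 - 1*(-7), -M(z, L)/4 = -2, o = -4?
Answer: √197 ≈ 14.036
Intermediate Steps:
M(z, L) = 8 (M(z, L) = -4*(-2) = 8)
t = 6 (t = -1 + 7 = 6)
a(l) = 6*l²
√(u((M(-2, -4)*5)*o) + a(-3)) = √((-17 - 8*5*(-4)) + 6*(-3)²) = √((-17 - 40*(-4)) + 6*9) = √((-17 - 1*(-160)) + 54) = √((-17 + 160) + 54) = √(143 + 54) = √197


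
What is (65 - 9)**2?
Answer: 3136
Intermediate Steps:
(65 - 9)**2 = 56**2 = 3136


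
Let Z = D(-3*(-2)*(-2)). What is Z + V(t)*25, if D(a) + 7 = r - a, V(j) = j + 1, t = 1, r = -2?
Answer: 53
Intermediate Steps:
V(j) = 1 + j
D(a) = -9 - a (D(a) = -7 + (-2 - a) = -9 - a)
Z = 3 (Z = -9 - (-3*(-2))*(-2) = -9 - 6*(-2) = -9 - 1*(-12) = -9 + 12 = 3)
Z + V(t)*25 = 3 + (1 + 1)*25 = 3 + 2*25 = 3 + 50 = 53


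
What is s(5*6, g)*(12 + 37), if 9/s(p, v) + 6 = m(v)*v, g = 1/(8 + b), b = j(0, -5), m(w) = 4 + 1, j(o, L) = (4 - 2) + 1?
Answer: -4851/61 ≈ -79.525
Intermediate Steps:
j(o, L) = 3 (j(o, L) = 2 + 1 = 3)
m(w) = 5
b = 3
g = 1/11 (g = 1/(8 + 3) = 1/11 ≈ 0.090909)
s(p, v) = 9/(-6 + 5*v)
s(5*6, g)*(12 + 37) = (9/(-6 + 5*(1/11)))*(12 + 37) = (9/(-6 + 5/11))*49 = (9/(-61/11))*49 = (9*(-11/61))*49 = -99/61*49 = -4851/61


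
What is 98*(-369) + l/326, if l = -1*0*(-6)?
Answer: -36162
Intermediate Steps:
l = 0 (l = 0*(-6) = 0)
98*(-369) + l/326 = 98*(-369) + 0/326 = -36162 + 0*(1/326) = -36162 + 0 = -36162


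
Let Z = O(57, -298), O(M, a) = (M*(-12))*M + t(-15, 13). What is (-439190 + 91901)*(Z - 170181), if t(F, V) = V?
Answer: 72637578084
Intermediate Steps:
O(M, a) = 13 - 12*M**2 (O(M, a) = (M*(-12))*M + 13 = (-12*M)*M + 13 = -12*M**2 + 13 = 13 - 12*M**2)
Z = -38975 (Z = 13 - 12*57**2 = 13 - 12*3249 = 13 - 38988 = -38975)
(-439190 + 91901)*(Z - 170181) = (-439190 + 91901)*(-38975 - 170181) = -347289*(-209156) = 72637578084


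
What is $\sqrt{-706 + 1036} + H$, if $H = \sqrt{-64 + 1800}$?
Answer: $\sqrt{330} + 2 \sqrt{434} \approx 59.831$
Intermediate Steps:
$H = 2 \sqrt{434}$ ($H = \sqrt{1736} = 2 \sqrt{434} \approx 41.665$)
$\sqrt{-706 + 1036} + H = \sqrt{-706 + 1036} + 2 \sqrt{434} = \sqrt{330} + 2 \sqrt{434}$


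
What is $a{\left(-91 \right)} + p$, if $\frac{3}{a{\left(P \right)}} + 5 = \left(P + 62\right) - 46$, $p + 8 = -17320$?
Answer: $- \frac{1386243}{80} \approx -17328.0$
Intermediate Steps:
$p = -17328$ ($p = -8 - 17320 = -17328$)
$a{\left(P \right)} = \frac{3}{11 + P}$ ($a{\left(P \right)} = \frac{3}{-5 + \left(\left(P + 62\right) - 46\right)} = \frac{3}{-5 + \left(\left(62 + P\right) - 46\right)} = \frac{3}{-5 + \left(16 + P\right)} = \frac{3}{11 + P}$)
$a{\left(-91 \right)} + p = \frac{3}{11 - 91} - 17328 = \frac{3}{-80} - 17328 = 3 \left(- \frac{1}{80}\right) - 17328 = - \frac{3}{80} - 17328 = - \frac{1386243}{80}$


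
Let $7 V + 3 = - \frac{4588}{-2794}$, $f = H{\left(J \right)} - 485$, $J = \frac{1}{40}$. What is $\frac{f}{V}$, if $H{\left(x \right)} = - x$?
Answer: $\frac{27103197}{10840} \approx 2500.3$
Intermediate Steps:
$J = \frac{1}{40} \approx 0.025$
$f = - \frac{19401}{40}$ ($f = \left(-1\right) \frac{1}{40} - 485 = - \frac{1}{40} - 485 = - \frac{19401}{40} \approx -485.02$)
$V = - \frac{271}{1397}$ ($V = - \frac{3}{7} + \frac{\left(-4588\right) \frac{1}{-2794}}{7} = - \frac{3}{7} + \frac{\left(-4588\right) \left(- \frac{1}{2794}\right)}{7} = - \frac{3}{7} + \frac{1}{7} \cdot \frac{2294}{1397} = - \frac{3}{7} + \frac{2294}{9779} = - \frac{271}{1397} \approx -0.19399$)
$\frac{f}{V} = - \frac{19401}{40 \left(- \frac{271}{1397}\right)} = \left(- \frac{19401}{40}\right) \left(- \frac{1397}{271}\right) = \frac{27103197}{10840}$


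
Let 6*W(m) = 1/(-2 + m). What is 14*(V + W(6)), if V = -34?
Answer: -5705/12 ≈ -475.42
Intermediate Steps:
W(m) = 1/(6*(-2 + m))
14*(V + W(6)) = 14*(-34 + 1/(6*(-2 + 6))) = 14*(-34 + (⅙)/4) = 14*(-34 + (⅙)*(¼)) = 14*(-34 + 1/24) = 14*(-815/24) = -5705/12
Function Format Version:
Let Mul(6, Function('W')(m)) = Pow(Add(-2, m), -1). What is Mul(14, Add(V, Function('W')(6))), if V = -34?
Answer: Rational(-5705, 12) ≈ -475.42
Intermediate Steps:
Function('W')(m) = Mul(Rational(1, 6), Pow(Add(-2, m), -1))
Mul(14, Add(V, Function('W')(6))) = Mul(14, Add(-34, Mul(Rational(1, 6), Pow(Add(-2, 6), -1)))) = Mul(14, Add(-34, Mul(Rational(1, 6), Pow(4, -1)))) = Mul(14, Add(-34, Mul(Rational(1, 6), Rational(1, 4)))) = Mul(14, Add(-34, Rational(1, 24))) = Mul(14, Rational(-815, 24)) = Rational(-5705, 12)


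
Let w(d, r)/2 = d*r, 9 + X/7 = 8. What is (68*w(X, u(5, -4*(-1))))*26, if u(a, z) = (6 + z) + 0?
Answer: -247520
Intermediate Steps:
X = -7 (X = -63 + 7*8 = -63 + 56 = -7)
u(a, z) = 6 + z
w(d, r) = 2*d*r (w(d, r) = 2*(d*r) = 2*d*r)
(68*w(X, u(5, -4*(-1))))*26 = (68*(2*(-7)*(6 - 4*(-1))))*26 = (68*(2*(-7)*(6 + 4)))*26 = (68*(2*(-7)*10))*26 = (68*(-140))*26 = -9520*26 = -247520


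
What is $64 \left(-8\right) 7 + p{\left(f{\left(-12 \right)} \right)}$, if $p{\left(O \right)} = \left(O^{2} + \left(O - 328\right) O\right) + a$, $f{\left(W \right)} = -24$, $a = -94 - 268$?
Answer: $5078$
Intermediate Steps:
$a = -362$
$p{\left(O \right)} = -362 + O^{2} + O \left(-328 + O\right)$ ($p{\left(O \right)} = \left(O^{2} + \left(O - 328\right) O\right) - 362 = \left(O^{2} + \left(-328 + O\right) O\right) - 362 = \left(O^{2} + O \left(-328 + O\right)\right) - 362 = -362 + O^{2} + O \left(-328 + O\right)$)
$64 \left(-8\right) 7 + p{\left(f{\left(-12 \right)} \right)} = 64 \left(-8\right) 7 - \left(-7510 - 1152\right) = \left(-512\right) 7 + \left(-362 + 7872 + 2 \cdot 576\right) = -3584 + \left(-362 + 7872 + 1152\right) = -3584 + 8662 = 5078$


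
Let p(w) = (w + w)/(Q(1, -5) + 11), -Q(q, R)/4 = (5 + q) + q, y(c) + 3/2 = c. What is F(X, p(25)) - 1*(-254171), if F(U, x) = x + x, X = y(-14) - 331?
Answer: 4320807/17 ≈ 2.5417e+5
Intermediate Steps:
y(c) = -3/2 + c
Q(q, R) = -20 - 8*q (Q(q, R) = -4*((5 + q) + q) = -4*(5 + 2*q) = -20 - 8*q)
X = -693/2 (X = (-3/2 - 14) - 331 = -31/2 - 331 = -693/2 ≈ -346.50)
p(w) = -2*w/17 (p(w) = (w + w)/((-20 - 8*1) + 11) = (2*w)/((-20 - 8) + 11) = (2*w)/(-28 + 11) = (2*w)/(-17) = (2*w)*(-1/17) = -2*w/17)
F(U, x) = 2*x
F(X, p(25)) - 1*(-254171) = 2*(-2/17*25) - 1*(-254171) = 2*(-50/17) + 254171 = -100/17 + 254171 = 4320807/17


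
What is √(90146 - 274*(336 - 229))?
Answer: 2*√15207 ≈ 246.63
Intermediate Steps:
√(90146 - 274*(336 - 229)) = √(90146 - 274*107) = √(90146 - 29318) = √60828 = 2*√15207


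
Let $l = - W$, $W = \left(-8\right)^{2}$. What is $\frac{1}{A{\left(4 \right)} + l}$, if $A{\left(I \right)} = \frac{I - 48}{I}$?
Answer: $- \frac{1}{75} \approx -0.013333$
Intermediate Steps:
$A{\left(I \right)} = \frac{-48 + I}{I}$
$W = 64$
$l = -64$ ($l = \left(-1\right) 64 = -64$)
$\frac{1}{A{\left(4 \right)} + l} = \frac{1}{\frac{-48 + 4}{4} - 64} = \frac{1}{\frac{1}{4} \left(-44\right) - 64} = \frac{1}{-11 - 64} = \frac{1}{-75} = - \frac{1}{75}$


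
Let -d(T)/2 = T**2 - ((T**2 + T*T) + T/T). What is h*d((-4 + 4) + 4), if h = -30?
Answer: -1020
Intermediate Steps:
d(T) = 2 + 2*T**2 (d(T) = -2*(T**2 - ((T**2 + T*T) + T/T)) = -2*(T**2 - ((T**2 + T**2) + 1)) = -2*(T**2 - (2*T**2 + 1)) = -2*(T**2 - (1 + 2*T**2)) = -2*(T**2 + (-1 - 2*T**2)) = -2*(-1 - T**2) = 2 + 2*T**2)
h*d((-4 + 4) + 4) = -30*(2 + 2*((-4 + 4) + 4)**2) = -30*(2 + 2*(0 + 4)**2) = -30*(2 + 2*4**2) = -30*(2 + 2*16) = -30*(2 + 32) = -30*34 = -1020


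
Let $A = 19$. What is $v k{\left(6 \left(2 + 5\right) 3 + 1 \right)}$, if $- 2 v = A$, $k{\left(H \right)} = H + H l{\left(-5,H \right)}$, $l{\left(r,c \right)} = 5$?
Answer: $-7239$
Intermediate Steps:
$k{\left(H \right)} = 6 H$ ($k{\left(H \right)} = H + H 5 = H + 5 H = 6 H$)
$v = - \frac{19}{2}$ ($v = \left(- \frac{1}{2}\right) 19 = - \frac{19}{2} \approx -9.5$)
$v k{\left(6 \left(2 + 5\right) 3 + 1 \right)} = - \frac{19 \cdot 6 \left(6 \left(2 + 5\right) 3 + 1\right)}{2} = - \frac{19 \cdot 6 \left(6 \cdot 7 \cdot 3 + 1\right)}{2} = - \frac{19 \cdot 6 \left(6 \cdot 21 + 1\right)}{2} = - \frac{19 \cdot 6 \left(126 + 1\right)}{2} = - \frac{19 \cdot 6 \cdot 127}{2} = \left(- \frac{19}{2}\right) 762 = -7239$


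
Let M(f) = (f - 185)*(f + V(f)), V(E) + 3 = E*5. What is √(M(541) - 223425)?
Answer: √931083 ≈ 964.93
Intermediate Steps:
V(E) = -3 + 5*E (V(E) = -3 + E*5 = -3 + 5*E)
M(f) = (-185 + f)*(-3 + 6*f) (M(f) = (f - 185)*(f + (-3 + 5*f)) = (-185 + f)*(-3 + 6*f))
√(M(541) - 223425) = √((555 - 1113*541 + 6*541²) - 223425) = √((555 - 602133 + 6*292681) - 223425) = √((555 - 602133 + 1756086) - 223425) = √(1154508 - 223425) = √931083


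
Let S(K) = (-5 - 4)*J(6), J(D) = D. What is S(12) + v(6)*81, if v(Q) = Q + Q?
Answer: 918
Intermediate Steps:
v(Q) = 2*Q
S(K) = -54 (S(K) = (-5 - 4)*6 = -9*6 = -54)
S(12) + v(6)*81 = -54 + (2*6)*81 = -54 + 12*81 = -54 + 972 = 918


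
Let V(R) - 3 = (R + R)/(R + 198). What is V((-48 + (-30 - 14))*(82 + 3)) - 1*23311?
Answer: -88818968/3811 ≈ -23306.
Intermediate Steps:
V(R) = 3 + 2*R/(198 + R) (V(R) = 3 + (R + R)/(R + 198) = 3 + (2*R)/(198 + R) = 3 + 2*R/(198 + R))
V((-48 + (-30 - 14))*(82 + 3)) - 1*23311 = (594 + 5*((-48 + (-30 - 14))*(82 + 3)))/(198 + (-48 + (-30 - 14))*(82 + 3)) - 1*23311 = (594 + 5*((-48 - 44)*85))/(198 + (-48 - 44)*85) - 23311 = (594 + 5*(-92*85))/(198 - 92*85) - 23311 = (594 + 5*(-7820))/(198 - 7820) - 23311 = (594 - 39100)/(-7622) - 23311 = -1/7622*(-38506) - 23311 = 19253/3811 - 23311 = -88818968/3811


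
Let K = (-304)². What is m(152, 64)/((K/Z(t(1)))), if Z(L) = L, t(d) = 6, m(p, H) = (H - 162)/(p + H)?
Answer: -49/1663488 ≈ -2.9456e-5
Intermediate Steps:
m(p, H) = (-162 + H)/(H + p)
K = 92416
m(152, 64)/((K/Z(t(1)))) = ((-162 + 64)/(64 + 152))/((92416/6)) = (-98/216)/((92416*(⅙))) = ((1/216)*(-98))/(46208/3) = -49/108*3/46208 = -49/1663488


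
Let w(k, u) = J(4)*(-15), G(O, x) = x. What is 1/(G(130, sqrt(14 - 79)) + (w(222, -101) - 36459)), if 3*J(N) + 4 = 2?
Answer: -36449/1328529666 - I*sqrt(65)/1328529666 ≈ -2.7436e-5 - 6.0686e-9*I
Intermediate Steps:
J(N) = -2/3 (J(N) = -4/3 + (1/3)*2 = -4/3 + 2/3 = -2/3)
w(k, u) = 10 (w(k, u) = -2/3*(-15) = 10)
1/(G(130, sqrt(14 - 79)) + (w(222, -101) - 36459)) = 1/(sqrt(14 - 79) + (10 - 36459)) = 1/(sqrt(-65) - 36449) = 1/(I*sqrt(65) - 36449) = 1/(-36449 + I*sqrt(65))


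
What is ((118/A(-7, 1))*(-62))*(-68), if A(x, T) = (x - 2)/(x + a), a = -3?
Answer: 4974880/9 ≈ 5.5276e+5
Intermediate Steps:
A(x, T) = (-2 + x)/(-3 + x) (A(x, T) = (x - 2)/(x - 3) = (-2 + x)/(-3 + x))
((118/A(-7, 1))*(-62))*(-68) = ((118/(((-2 - 7)/(-3 - 7))))*(-62))*(-68) = ((118/((-9/(-10))))*(-62))*(-68) = ((118/((-⅒*(-9))))*(-62))*(-68) = ((118/(9/10))*(-62))*(-68) = ((118*(10/9))*(-62))*(-68) = ((1180/9)*(-62))*(-68) = -73160/9*(-68) = 4974880/9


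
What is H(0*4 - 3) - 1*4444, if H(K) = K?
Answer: -4447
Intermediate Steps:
H(0*4 - 3) - 1*4444 = (0*4 - 3) - 1*4444 = (0 - 3) - 4444 = -3 - 4444 = -4447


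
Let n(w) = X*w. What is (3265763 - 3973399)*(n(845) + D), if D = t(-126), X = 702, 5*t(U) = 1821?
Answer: -2100101599356/5 ≈ -4.2002e+11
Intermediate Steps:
t(U) = 1821/5 (t(U) = (⅕)*1821 = 1821/5)
D = 1821/5 ≈ 364.20
n(w) = 702*w
(3265763 - 3973399)*(n(845) + D) = (3265763 - 3973399)*(702*845 + 1821/5) = -707636*(593190 + 1821/5) = -707636*2967771/5 = -2100101599356/5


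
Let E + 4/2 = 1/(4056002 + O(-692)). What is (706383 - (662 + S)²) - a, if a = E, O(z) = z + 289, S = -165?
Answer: 1863044846223/4055599 ≈ 4.5938e+5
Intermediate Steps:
O(z) = 289 + z
E = -8111197/4055599 (E = -2 + 1/(4056002 + (289 - 692)) = -2 + 1/(4056002 - 403) = -2 + 1/4055599 = -8111197/4055599 ≈ -2.0000)
a = -8111197/4055599 ≈ -2.0000
(706383 - (662 + S)²) - a = (706383 - (662 - 165)²) - 1*(-8111197/4055599) = (706383 - 1*497²) + 8111197/4055599 = (706383 - 1*247009) + 8111197/4055599 = (706383 - 247009) + 8111197/4055599 = 459374 + 8111197/4055599 = 1863044846223/4055599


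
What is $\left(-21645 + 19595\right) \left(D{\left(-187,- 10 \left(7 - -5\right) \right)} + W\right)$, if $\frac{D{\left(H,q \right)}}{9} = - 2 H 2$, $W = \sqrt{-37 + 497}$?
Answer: $-13800600 - 4100 \sqrt{115} \approx -1.3845 \cdot 10^{7}$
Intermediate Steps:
$W = 2 \sqrt{115}$ ($W = \sqrt{460} = 2 \sqrt{115} \approx 21.448$)
$D{\left(H,q \right)} = - 36 H$ ($D{\left(H,q \right)} = 9 - 2 H 2 = 9 \left(- 4 H\right) = - 36 H$)
$\left(-21645 + 19595\right) \left(D{\left(-187,- 10 \left(7 - -5\right) \right)} + W\right) = \left(-21645 + 19595\right) \left(\left(-36\right) \left(-187\right) + 2 \sqrt{115}\right) = - 2050 \left(6732 + 2 \sqrt{115}\right) = -13800600 - 4100 \sqrt{115}$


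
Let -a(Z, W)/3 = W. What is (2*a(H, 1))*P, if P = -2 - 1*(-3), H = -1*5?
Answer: -6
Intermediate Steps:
H = -5
a(Z, W) = -3*W
P = 1 (P = -2 + 3 = 1)
(2*a(H, 1))*P = (2*(-3*1))*1 = (2*(-3))*1 = -6*1 = -6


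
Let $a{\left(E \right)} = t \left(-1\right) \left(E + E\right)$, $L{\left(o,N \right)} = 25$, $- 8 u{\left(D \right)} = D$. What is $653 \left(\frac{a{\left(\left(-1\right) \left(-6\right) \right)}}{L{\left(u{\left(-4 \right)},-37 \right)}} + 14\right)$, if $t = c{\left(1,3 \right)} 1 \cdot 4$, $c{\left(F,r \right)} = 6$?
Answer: $\frac{40486}{25} \approx 1619.4$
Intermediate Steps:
$u{\left(D \right)} = - \frac{D}{8}$
$t = 24$ ($t = 6 \cdot 1 \cdot 4 = 6 \cdot 4 = 24$)
$a{\left(E \right)} = - 48 E$ ($a{\left(E \right)} = 24 \left(-1\right) \left(E + E\right) = - 24 \cdot 2 E = - 48 E$)
$653 \left(\frac{a{\left(\left(-1\right) \left(-6\right) \right)}}{L{\left(u{\left(-4 \right)},-37 \right)}} + 14\right) = 653 \left(\frac{\left(-48\right) \left(\left(-1\right) \left(-6\right)\right)}{25} + 14\right) = 653 \left(\left(-48\right) 6 \cdot \frac{1}{25} + 14\right) = 653 \left(\left(-288\right) \frac{1}{25} + 14\right) = 653 \left(- \frac{288}{25} + 14\right) = 653 \cdot \frac{62}{25} = \frac{40486}{25}$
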